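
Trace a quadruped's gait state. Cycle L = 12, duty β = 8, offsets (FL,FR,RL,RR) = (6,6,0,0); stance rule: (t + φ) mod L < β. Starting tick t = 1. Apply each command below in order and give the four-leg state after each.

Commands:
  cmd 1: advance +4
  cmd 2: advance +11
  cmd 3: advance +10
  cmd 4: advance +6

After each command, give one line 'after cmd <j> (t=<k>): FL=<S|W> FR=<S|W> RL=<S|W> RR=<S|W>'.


after cmd 1 (t=5): FL=W FR=W RL=S RR=S
after cmd 2 (t=16): FL=W FR=W RL=S RR=S
after cmd 3 (t=26): FL=W FR=W RL=S RR=S
after cmd 4 (t=32): FL=S FR=S RL=W RR=W

start t=1: FL=S FR=S RL=S RR=S
cmd 1: advance +4 → t=5, phase=(11,11,5,5) → FL=W FR=W RL=S RR=S
cmd 2: advance +11 → t=16, phase=(10,10,4,4) → FL=W FR=W RL=S RR=S
cmd 3: advance +10 → t=26, phase=(8,8,2,2) → FL=W FR=W RL=S RR=S
cmd 4: advance +6 → t=32, phase=(2,2,8,8) → FL=S FR=S RL=W RR=W


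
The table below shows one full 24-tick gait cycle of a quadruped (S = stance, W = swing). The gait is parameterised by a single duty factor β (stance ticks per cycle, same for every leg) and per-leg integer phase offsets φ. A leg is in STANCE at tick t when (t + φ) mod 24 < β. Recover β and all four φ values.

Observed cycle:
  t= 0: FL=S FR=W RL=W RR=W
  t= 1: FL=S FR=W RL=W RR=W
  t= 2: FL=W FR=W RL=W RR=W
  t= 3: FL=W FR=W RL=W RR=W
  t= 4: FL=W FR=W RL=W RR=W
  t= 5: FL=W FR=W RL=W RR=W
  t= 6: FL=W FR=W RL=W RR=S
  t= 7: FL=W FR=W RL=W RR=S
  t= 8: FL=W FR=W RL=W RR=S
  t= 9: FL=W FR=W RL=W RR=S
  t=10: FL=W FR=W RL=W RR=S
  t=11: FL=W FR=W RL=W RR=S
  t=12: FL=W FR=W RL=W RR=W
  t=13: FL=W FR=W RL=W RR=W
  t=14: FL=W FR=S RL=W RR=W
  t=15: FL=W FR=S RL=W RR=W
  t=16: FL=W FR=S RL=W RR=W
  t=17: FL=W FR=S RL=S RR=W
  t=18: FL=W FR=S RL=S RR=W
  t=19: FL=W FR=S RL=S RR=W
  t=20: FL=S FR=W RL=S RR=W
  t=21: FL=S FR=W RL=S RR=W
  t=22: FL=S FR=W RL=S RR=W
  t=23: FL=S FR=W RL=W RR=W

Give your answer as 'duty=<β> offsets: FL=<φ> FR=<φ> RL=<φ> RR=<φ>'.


duty β = stance ticks per leg = 6
FL: stance ticks = 6; W→S at t=20 → φ=4
FR: stance ticks = 6; W→S at t=14 → φ=10
RL: stance ticks = 6; W→S at t=17 → φ=7
RR: stance ticks = 6; W→S at t=6 → φ=18

duty=6 offsets: FL=4 FR=10 RL=7 RR=18


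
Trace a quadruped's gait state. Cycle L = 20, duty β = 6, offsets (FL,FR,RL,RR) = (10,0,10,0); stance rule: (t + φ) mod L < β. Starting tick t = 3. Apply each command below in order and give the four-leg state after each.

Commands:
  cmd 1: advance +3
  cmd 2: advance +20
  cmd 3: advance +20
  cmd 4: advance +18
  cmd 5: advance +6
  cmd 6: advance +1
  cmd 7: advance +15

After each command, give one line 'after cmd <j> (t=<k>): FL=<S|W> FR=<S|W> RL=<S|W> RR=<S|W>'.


after cmd 1 (t=6): FL=W FR=W RL=W RR=W
after cmd 2 (t=26): FL=W FR=W RL=W RR=W
after cmd 3 (t=46): FL=W FR=W RL=W RR=W
after cmd 4 (t=64): FL=W FR=S RL=W RR=S
after cmd 5 (t=70): FL=S FR=W RL=S RR=W
after cmd 6 (t=71): FL=S FR=W RL=S RR=W
after cmd 7 (t=86): FL=W FR=W RL=W RR=W

start t=3: FL=W FR=S RL=W RR=S
cmd 1: advance +3 → t=6, phase=(16,6,16,6) → FL=W FR=W RL=W RR=W
cmd 2: advance +20 → t=26, phase=(16,6,16,6) → FL=W FR=W RL=W RR=W
cmd 3: advance +20 → t=46, phase=(16,6,16,6) → FL=W FR=W RL=W RR=W
cmd 4: advance +18 → t=64, phase=(14,4,14,4) → FL=W FR=S RL=W RR=S
cmd 5: advance +6 → t=70, phase=(0,10,0,10) → FL=S FR=W RL=S RR=W
cmd 6: advance +1 → t=71, phase=(1,11,1,11) → FL=S FR=W RL=S RR=W
cmd 7: advance +15 → t=86, phase=(16,6,16,6) → FL=W FR=W RL=W RR=W


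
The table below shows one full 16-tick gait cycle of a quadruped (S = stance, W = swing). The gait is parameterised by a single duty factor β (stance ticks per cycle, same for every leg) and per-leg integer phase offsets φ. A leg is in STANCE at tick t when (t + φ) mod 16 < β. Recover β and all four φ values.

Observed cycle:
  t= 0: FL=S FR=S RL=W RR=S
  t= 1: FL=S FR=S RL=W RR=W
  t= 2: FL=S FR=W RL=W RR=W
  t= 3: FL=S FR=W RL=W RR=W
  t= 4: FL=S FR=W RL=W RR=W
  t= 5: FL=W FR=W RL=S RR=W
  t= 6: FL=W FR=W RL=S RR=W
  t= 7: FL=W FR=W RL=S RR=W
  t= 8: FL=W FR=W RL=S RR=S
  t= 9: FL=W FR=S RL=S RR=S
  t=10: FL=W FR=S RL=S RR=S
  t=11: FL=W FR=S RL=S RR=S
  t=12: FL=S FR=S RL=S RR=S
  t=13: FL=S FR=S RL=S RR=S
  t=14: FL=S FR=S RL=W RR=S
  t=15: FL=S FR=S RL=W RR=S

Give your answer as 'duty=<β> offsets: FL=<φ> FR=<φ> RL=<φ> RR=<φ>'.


duty=9 offsets: FL=4 FR=7 RL=11 RR=8

duty β = stance ticks per leg = 9
FL: stance ticks = 9; W→S at t=12 → φ=4
FR: stance ticks = 9; W→S at t=9 → φ=7
RL: stance ticks = 9; W→S at t=5 → φ=11
RR: stance ticks = 9; W→S at t=8 → φ=8


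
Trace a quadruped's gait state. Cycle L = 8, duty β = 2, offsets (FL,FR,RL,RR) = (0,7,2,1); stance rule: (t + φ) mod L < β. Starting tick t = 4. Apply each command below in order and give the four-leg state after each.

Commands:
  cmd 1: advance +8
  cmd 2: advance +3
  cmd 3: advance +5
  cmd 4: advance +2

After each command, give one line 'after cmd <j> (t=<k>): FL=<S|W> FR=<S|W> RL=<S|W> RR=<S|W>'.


after cmd 1 (t=12): FL=W FR=W RL=W RR=W
after cmd 2 (t=15): FL=W FR=W RL=S RR=S
after cmd 3 (t=20): FL=W FR=W RL=W RR=W
after cmd 4 (t=22): FL=W FR=W RL=S RR=W

start t=4: FL=W FR=W RL=W RR=W
cmd 1: advance +8 → t=12, phase=(4,3,6,5) → FL=W FR=W RL=W RR=W
cmd 2: advance +3 → t=15, phase=(7,6,1,0) → FL=W FR=W RL=S RR=S
cmd 3: advance +5 → t=20, phase=(4,3,6,5) → FL=W FR=W RL=W RR=W
cmd 4: advance +2 → t=22, phase=(6,5,0,7) → FL=W FR=W RL=S RR=W


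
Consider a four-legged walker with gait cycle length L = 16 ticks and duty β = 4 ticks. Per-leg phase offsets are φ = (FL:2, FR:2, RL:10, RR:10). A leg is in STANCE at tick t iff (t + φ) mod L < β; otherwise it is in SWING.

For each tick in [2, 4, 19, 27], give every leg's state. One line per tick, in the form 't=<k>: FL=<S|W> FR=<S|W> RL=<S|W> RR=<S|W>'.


t=2: phase=(4,4,12,12) vs β=4 → FL=W FR=W RL=W RR=W
t=4: phase=(6,6,14,14) vs β=4 → FL=W FR=W RL=W RR=W
t=19: phase=(5,5,13,13) vs β=4 → FL=W FR=W RL=W RR=W
t=27: phase=(13,13,5,5) vs β=4 → FL=W FR=W RL=W RR=W

t=2: FL=W FR=W RL=W RR=W
t=4: FL=W FR=W RL=W RR=W
t=19: FL=W FR=W RL=W RR=W
t=27: FL=W FR=W RL=W RR=W


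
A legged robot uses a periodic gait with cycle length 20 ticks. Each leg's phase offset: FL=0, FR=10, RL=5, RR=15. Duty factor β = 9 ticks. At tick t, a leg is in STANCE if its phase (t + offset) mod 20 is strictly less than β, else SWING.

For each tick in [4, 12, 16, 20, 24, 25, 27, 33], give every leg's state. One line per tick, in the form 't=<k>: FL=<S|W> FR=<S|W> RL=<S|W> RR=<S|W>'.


t=4: phase=(4,14,9,19) vs β=9 → FL=S FR=W RL=W RR=W
t=12: phase=(12,2,17,7) vs β=9 → FL=W FR=S RL=W RR=S
t=16: phase=(16,6,1,11) vs β=9 → FL=W FR=S RL=S RR=W
t=20: phase=(0,10,5,15) vs β=9 → FL=S FR=W RL=S RR=W
t=24: phase=(4,14,9,19) vs β=9 → FL=S FR=W RL=W RR=W
t=25: phase=(5,15,10,0) vs β=9 → FL=S FR=W RL=W RR=S
t=27: phase=(7,17,12,2) vs β=9 → FL=S FR=W RL=W RR=S
t=33: phase=(13,3,18,8) vs β=9 → FL=W FR=S RL=W RR=S

t=4: FL=S FR=W RL=W RR=W
t=12: FL=W FR=S RL=W RR=S
t=16: FL=W FR=S RL=S RR=W
t=20: FL=S FR=W RL=S RR=W
t=24: FL=S FR=W RL=W RR=W
t=25: FL=S FR=W RL=W RR=S
t=27: FL=S FR=W RL=W RR=S
t=33: FL=W FR=S RL=W RR=S


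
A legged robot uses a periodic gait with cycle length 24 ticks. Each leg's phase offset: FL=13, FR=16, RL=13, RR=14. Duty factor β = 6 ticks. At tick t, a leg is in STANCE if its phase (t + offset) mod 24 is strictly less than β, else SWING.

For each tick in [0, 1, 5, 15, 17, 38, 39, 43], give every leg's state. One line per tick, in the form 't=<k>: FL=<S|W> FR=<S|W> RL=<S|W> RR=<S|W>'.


t=0: phase=(13,16,13,14) vs β=6 → FL=W FR=W RL=W RR=W
t=1: phase=(14,17,14,15) vs β=6 → FL=W FR=W RL=W RR=W
t=5: phase=(18,21,18,19) vs β=6 → FL=W FR=W RL=W RR=W
t=15: phase=(4,7,4,5) vs β=6 → FL=S FR=W RL=S RR=S
t=17: phase=(6,9,6,7) vs β=6 → FL=W FR=W RL=W RR=W
t=38: phase=(3,6,3,4) vs β=6 → FL=S FR=W RL=S RR=S
t=39: phase=(4,7,4,5) vs β=6 → FL=S FR=W RL=S RR=S
t=43: phase=(8,11,8,9) vs β=6 → FL=W FR=W RL=W RR=W

t=0: FL=W FR=W RL=W RR=W
t=1: FL=W FR=W RL=W RR=W
t=5: FL=W FR=W RL=W RR=W
t=15: FL=S FR=W RL=S RR=S
t=17: FL=W FR=W RL=W RR=W
t=38: FL=S FR=W RL=S RR=S
t=39: FL=S FR=W RL=S RR=S
t=43: FL=W FR=W RL=W RR=W


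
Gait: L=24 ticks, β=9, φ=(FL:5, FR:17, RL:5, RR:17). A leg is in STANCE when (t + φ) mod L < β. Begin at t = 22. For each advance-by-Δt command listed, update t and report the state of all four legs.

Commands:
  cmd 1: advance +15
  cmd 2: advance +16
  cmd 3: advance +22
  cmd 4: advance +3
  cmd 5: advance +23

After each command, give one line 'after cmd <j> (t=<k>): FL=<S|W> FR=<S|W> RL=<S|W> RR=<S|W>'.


start t=22: FL=S FR=W RL=S RR=W
cmd 1: advance +15 → t=37, phase=(18,6,18,6) → FL=W FR=S RL=W RR=S
cmd 2: advance +16 → t=53, phase=(10,22,10,22) → FL=W FR=W RL=W RR=W
cmd 3: advance +22 → t=75, phase=(8,20,8,20) → FL=S FR=W RL=S RR=W
cmd 4: advance +3 → t=78, phase=(11,23,11,23) → FL=W FR=W RL=W RR=W
cmd 5: advance +23 → t=101, phase=(10,22,10,22) → FL=W FR=W RL=W RR=W

after cmd 1 (t=37): FL=W FR=S RL=W RR=S
after cmd 2 (t=53): FL=W FR=W RL=W RR=W
after cmd 3 (t=75): FL=S FR=W RL=S RR=W
after cmd 4 (t=78): FL=W FR=W RL=W RR=W
after cmd 5 (t=101): FL=W FR=W RL=W RR=W


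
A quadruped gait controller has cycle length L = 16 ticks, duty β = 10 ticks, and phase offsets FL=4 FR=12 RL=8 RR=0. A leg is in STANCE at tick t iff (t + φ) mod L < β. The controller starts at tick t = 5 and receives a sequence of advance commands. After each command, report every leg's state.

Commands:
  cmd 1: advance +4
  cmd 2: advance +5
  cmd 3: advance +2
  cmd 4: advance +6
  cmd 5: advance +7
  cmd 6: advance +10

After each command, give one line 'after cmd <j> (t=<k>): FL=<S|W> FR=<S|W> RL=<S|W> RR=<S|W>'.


after cmd 1 (t=9): FL=W FR=S RL=S RR=S
after cmd 2 (t=14): FL=S FR=W RL=S RR=W
after cmd 3 (t=16): FL=S FR=W RL=S RR=S
after cmd 4 (t=22): FL=W FR=S RL=W RR=S
after cmd 5 (t=29): FL=S FR=S RL=S RR=W
after cmd 6 (t=39): FL=W FR=S RL=W RR=S

start t=5: FL=S FR=S RL=W RR=S
cmd 1: advance +4 → t=9, phase=(13,5,1,9) → FL=W FR=S RL=S RR=S
cmd 2: advance +5 → t=14, phase=(2,10,6,14) → FL=S FR=W RL=S RR=W
cmd 3: advance +2 → t=16, phase=(4,12,8,0) → FL=S FR=W RL=S RR=S
cmd 4: advance +6 → t=22, phase=(10,2,14,6) → FL=W FR=S RL=W RR=S
cmd 5: advance +7 → t=29, phase=(1,9,5,13) → FL=S FR=S RL=S RR=W
cmd 6: advance +10 → t=39, phase=(11,3,15,7) → FL=W FR=S RL=W RR=S


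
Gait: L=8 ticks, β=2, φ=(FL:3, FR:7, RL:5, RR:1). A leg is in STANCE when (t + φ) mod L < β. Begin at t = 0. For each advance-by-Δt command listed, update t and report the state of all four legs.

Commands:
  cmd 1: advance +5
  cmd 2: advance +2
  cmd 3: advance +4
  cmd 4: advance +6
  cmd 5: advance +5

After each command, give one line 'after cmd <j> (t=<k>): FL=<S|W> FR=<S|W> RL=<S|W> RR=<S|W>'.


after cmd 1 (t=5): FL=S FR=W RL=W RR=W
after cmd 2 (t=7): FL=W FR=W RL=W RR=S
after cmd 3 (t=11): FL=W FR=W RL=S RR=W
after cmd 4 (t=17): FL=W FR=S RL=W RR=W
after cmd 5 (t=22): FL=S FR=W RL=W RR=W

start t=0: FL=W FR=W RL=W RR=S
cmd 1: advance +5 → t=5, phase=(0,4,2,6) → FL=S FR=W RL=W RR=W
cmd 2: advance +2 → t=7, phase=(2,6,4,0) → FL=W FR=W RL=W RR=S
cmd 3: advance +4 → t=11, phase=(6,2,0,4) → FL=W FR=W RL=S RR=W
cmd 4: advance +6 → t=17, phase=(4,0,6,2) → FL=W FR=S RL=W RR=W
cmd 5: advance +5 → t=22, phase=(1,5,3,7) → FL=S FR=W RL=W RR=W


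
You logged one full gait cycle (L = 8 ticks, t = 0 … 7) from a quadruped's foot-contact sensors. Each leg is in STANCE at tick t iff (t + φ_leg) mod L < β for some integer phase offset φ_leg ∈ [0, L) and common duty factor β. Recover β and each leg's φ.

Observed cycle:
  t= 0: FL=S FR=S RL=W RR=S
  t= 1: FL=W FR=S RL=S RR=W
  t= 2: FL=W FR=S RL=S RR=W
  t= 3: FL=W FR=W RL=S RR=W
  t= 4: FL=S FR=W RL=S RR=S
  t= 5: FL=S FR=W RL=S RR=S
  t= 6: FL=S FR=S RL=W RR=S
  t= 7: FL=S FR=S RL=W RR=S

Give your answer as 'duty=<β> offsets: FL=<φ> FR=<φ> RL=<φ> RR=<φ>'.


duty β = stance ticks per leg = 5
FL: stance ticks = 5; W→S at t=4 → φ=4
FR: stance ticks = 5; W→S at t=6 → φ=2
RL: stance ticks = 5; W→S at t=1 → φ=7
RR: stance ticks = 5; W→S at t=4 → φ=4

duty=5 offsets: FL=4 FR=2 RL=7 RR=4


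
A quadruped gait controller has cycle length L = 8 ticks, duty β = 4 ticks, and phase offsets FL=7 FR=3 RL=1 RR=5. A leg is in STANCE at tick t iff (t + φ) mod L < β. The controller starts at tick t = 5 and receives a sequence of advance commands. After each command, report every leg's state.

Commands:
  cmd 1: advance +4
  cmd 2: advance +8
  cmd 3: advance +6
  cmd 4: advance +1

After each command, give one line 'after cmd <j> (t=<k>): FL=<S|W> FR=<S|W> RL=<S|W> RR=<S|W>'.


start t=5: FL=W FR=S RL=W RR=S
cmd 1: advance +4 → t=9, phase=(0,4,2,6) → FL=S FR=W RL=S RR=W
cmd 2: advance +8 → t=17, phase=(0,4,2,6) → FL=S FR=W RL=S RR=W
cmd 3: advance +6 → t=23, phase=(6,2,0,4) → FL=W FR=S RL=S RR=W
cmd 4: advance +1 → t=24, phase=(7,3,1,5) → FL=W FR=S RL=S RR=W

after cmd 1 (t=9): FL=S FR=W RL=S RR=W
after cmd 2 (t=17): FL=S FR=W RL=S RR=W
after cmd 3 (t=23): FL=W FR=S RL=S RR=W
after cmd 4 (t=24): FL=W FR=S RL=S RR=W


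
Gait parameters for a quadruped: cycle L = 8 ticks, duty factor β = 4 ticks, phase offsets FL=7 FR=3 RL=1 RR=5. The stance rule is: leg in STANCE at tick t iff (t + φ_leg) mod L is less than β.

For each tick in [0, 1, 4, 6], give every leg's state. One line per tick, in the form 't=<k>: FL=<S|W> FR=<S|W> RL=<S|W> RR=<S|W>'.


t=0: FL=W FR=S RL=S RR=W
t=1: FL=S FR=W RL=S RR=W
t=4: FL=S FR=W RL=W RR=S
t=6: FL=W FR=S RL=W RR=S

t=0: phase=(7,3,1,5) vs β=4 → FL=W FR=S RL=S RR=W
t=1: phase=(0,4,2,6) vs β=4 → FL=S FR=W RL=S RR=W
t=4: phase=(3,7,5,1) vs β=4 → FL=S FR=W RL=W RR=S
t=6: phase=(5,1,7,3) vs β=4 → FL=W FR=S RL=W RR=S


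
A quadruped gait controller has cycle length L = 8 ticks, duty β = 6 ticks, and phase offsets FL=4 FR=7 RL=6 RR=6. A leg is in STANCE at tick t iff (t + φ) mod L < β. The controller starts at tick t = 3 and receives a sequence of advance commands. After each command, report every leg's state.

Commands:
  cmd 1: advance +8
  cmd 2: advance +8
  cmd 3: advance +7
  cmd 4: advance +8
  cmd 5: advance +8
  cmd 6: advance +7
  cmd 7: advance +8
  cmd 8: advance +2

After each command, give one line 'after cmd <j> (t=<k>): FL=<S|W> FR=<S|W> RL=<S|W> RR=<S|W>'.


after cmd 1 (t=11): FL=W FR=S RL=S RR=S
after cmd 2 (t=19): FL=W FR=S RL=S RR=S
after cmd 3 (t=26): FL=W FR=S RL=S RR=S
after cmd 4 (t=34): FL=W FR=S RL=S RR=S
after cmd 5 (t=42): FL=W FR=S RL=S RR=S
after cmd 6 (t=49): FL=S FR=S RL=W RR=W
after cmd 7 (t=57): FL=S FR=S RL=W RR=W
after cmd 8 (t=59): FL=W FR=S RL=S RR=S

start t=3: FL=W FR=S RL=S RR=S
cmd 1: advance +8 → t=11, phase=(7,2,1,1) → FL=W FR=S RL=S RR=S
cmd 2: advance +8 → t=19, phase=(7,2,1,1) → FL=W FR=S RL=S RR=S
cmd 3: advance +7 → t=26, phase=(6,1,0,0) → FL=W FR=S RL=S RR=S
cmd 4: advance +8 → t=34, phase=(6,1,0,0) → FL=W FR=S RL=S RR=S
cmd 5: advance +8 → t=42, phase=(6,1,0,0) → FL=W FR=S RL=S RR=S
cmd 6: advance +7 → t=49, phase=(5,0,7,7) → FL=S FR=S RL=W RR=W
cmd 7: advance +8 → t=57, phase=(5,0,7,7) → FL=S FR=S RL=W RR=W
cmd 8: advance +2 → t=59, phase=(7,2,1,1) → FL=W FR=S RL=S RR=S


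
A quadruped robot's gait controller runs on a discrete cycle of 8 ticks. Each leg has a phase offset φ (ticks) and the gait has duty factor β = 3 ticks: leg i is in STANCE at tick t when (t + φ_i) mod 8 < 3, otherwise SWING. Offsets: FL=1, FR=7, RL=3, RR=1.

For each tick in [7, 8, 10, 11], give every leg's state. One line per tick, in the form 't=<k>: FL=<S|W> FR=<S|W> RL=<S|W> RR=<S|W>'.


t=7: phase=(0,6,2,0) vs β=3 → FL=S FR=W RL=S RR=S
t=8: phase=(1,7,3,1) vs β=3 → FL=S FR=W RL=W RR=S
t=10: phase=(3,1,5,3) vs β=3 → FL=W FR=S RL=W RR=W
t=11: phase=(4,2,6,4) vs β=3 → FL=W FR=S RL=W RR=W

t=7: FL=S FR=W RL=S RR=S
t=8: FL=S FR=W RL=W RR=S
t=10: FL=W FR=S RL=W RR=W
t=11: FL=W FR=S RL=W RR=W


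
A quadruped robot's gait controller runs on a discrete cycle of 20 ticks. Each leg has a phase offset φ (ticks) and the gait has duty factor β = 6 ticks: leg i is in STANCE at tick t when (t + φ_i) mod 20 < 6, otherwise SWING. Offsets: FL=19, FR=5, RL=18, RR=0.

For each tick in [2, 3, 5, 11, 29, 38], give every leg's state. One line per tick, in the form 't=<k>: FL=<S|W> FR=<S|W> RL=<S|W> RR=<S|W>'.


t=2: FL=S FR=W RL=S RR=S
t=3: FL=S FR=W RL=S RR=S
t=5: FL=S FR=W RL=S RR=S
t=11: FL=W FR=W RL=W RR=W
t=29: FL=W FR=W RL=W RR=W
t=38: FL=W FR=S RL=W RR=W

t=2: phase=(1,7,0,2) vs β=6 → FL=S FR=W RL=S RR=S
t=3: phase=(2,8,1,3) vs β=6 → FL=S FR=W RL=S RR=S
t=5: phase=(4,10,3,5) vs β=6 → FL=S FR=W RL=S RR=S
t=11: phase=(10,16,9,11) vs β=6 → FL=W FR=W RL=W RR=W
t=29: phase=(8,14,7,9) vs β=6 → FL=W FR=W RL=W RR=W
t=38: phase=(17,3,16,18) vs β=6 → FL=W FR=S RL=W RR=W


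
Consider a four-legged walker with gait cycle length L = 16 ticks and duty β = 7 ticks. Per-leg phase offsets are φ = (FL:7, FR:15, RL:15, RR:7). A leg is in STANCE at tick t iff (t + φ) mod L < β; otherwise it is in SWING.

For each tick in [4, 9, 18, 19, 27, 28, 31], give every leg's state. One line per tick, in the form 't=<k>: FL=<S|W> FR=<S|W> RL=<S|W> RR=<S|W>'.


t=4: FL=W FR=S RL=S RR=W
t=9: FL=S FR=W RL=W RR=S
t=18: FL=W FR=S RL=S RR=W
t=19: FL=W FR=S RL=S RR=W
t=27: FL=S FR=W RL=W RR=S
t=28: FL=S FR=W RL=W RR=S
t=31: FL=S FR=W RL=W RR=S

t=4: phase=(11,3,3,11) vs β=7 → FL=W FR=S RL=S RR=W
t=9: phase=(0,8,8,0) vs β=7 → FL=S FR=W RL=W RR=S
t=18: phase=(9,1,1,9) vs β=7 → FL=W FR=S RL=S RR=W
t=19: phase=(10,2,2,10) vs β=7 → FL=W FR=S RL=S RR=W
t=27: phase=(2,10,10,2) vs β=7 → FL=S FR=W RL=W RR=S
t=28: phase=(3,11,11,3) vs β=7 → FL=S FR=W RL=W RR=S
t=31: phase=(6,14,14,6) vs β=7 → FL=S FR=W RL=W RR=S


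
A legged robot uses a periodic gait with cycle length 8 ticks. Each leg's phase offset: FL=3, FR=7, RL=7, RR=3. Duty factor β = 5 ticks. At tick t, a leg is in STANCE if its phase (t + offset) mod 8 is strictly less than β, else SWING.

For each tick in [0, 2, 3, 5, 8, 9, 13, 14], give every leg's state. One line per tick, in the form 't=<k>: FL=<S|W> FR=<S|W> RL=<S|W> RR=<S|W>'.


t=0: FL=S FR=W RL=W RR=S
t=2: FL=W FR=S RL=S RR=W
t=3: FL=W FR=S RL=S RR=W
t=5: FL=S FR=S RL=S RR=S
t=8: FL=S FR=W RL=W RR=S
t=9: FL=S FR=S RL=S RR=S
t=13: FL=S FR=S RL=S RR=S
t=14: FL=S FR=W RL=W RR=S

t=0: phase=(3,7,7,3) vs β=5 → FL=S FR=W RL=W RR=S
t=2: phase=(5,1,1,5) vs β=5 → FL=W FR=S RL=S RR=W
t=3: phase=(6,2,2,6) vs β=5 → FL=W FR=S RL=S RR=W
t=5: phase=(0,4,4,0) vs β=5 → FL=S FR=S RL=S RR=S
t=8: phase=(3,7,7,3) vs β=5 → FL=S FR=W RL=W RR=S
t=9: phase=(4,0,0,4) vs β=5 → FL=S FR=S RL=S RR=S
t=13: phase=(0,4,4,0) vs β=5 → FL=S FR=S RL=S RR=S
t=14: phase=(1,5,5,1) vs β=5 → FL=S FR=W RL=W RR=S


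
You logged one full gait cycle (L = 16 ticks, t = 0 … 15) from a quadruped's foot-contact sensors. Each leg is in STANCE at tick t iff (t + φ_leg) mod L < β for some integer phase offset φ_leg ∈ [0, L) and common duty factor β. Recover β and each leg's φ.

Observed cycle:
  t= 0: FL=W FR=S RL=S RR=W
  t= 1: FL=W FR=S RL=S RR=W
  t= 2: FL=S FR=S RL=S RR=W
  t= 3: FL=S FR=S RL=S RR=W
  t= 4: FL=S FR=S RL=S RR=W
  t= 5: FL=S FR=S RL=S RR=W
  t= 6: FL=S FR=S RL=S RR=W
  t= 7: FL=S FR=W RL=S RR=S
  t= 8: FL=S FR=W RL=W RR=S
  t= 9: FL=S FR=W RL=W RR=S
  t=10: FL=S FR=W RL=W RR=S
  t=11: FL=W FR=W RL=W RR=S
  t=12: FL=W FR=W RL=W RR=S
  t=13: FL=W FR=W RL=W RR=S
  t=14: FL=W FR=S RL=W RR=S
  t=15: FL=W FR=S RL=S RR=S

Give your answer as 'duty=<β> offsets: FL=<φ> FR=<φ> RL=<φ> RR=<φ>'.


duty=9 offsets: FL=14 FR=2 RL=1 RR=9

duty β = stance ticks per leg = 9
FL: stance ticks = 9; W→S at t=2 → φ=14
FR: stance ticks = 9; W→S at t=14 → φ=2
RL: stance ticks = 9; W→S at t=15 → φ=1
RR: stance ticks = 9; W→S at t=7 → φ=9


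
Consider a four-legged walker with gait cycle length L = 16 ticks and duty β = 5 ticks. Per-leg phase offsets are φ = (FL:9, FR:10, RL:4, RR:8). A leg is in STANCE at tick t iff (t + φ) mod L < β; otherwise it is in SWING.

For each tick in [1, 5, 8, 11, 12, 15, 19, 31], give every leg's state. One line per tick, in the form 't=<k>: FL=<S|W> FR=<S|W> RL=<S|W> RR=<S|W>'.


t=1: phase=(10,11,5,9) vs β=5 → FL=W FR=W RL=W RR=W
t=5: phase=(14,15,9,13) vs β=5 → FL=W FR=W RL=W RR=W
t=8: phase=(1,2,12,0) vs β=5 → FL=S FR=S RL=W RR=S
t=11: phase=(4,5,15,3) vs β=5 → FL=S FR=W RL=W RR=S
t=12: phase=(5,6,0,4) vs β=5 → FL=W FR=W RL=S RR=S
t=15: phase=(8,9,3,7) vs β=5 → FL=W FR=W RL=S RR=W
t=19: phase=(12,13,7,11) vs β=5 → FL=W FR=W RL=W RR=W
t=31: phase=(8,9,3,7) vs β=5 → FL=W FR=W RL=S RR=W

t=1: FL=W FR=W RL=W RR=W
t=5: FL=W FR=W RL=W RR=W
t=8: FL=S FR=S RL=W RR=S
t=11: FL=S FR=W RL=W RR=S
t=12: FL=W FR=W RL=S RR=S
t=15: FL=W FR=W RL=S RR=W
t=19: FL=W FR=W RL=W RR=W
t=31: FL=W FR=W RL=S RR=W


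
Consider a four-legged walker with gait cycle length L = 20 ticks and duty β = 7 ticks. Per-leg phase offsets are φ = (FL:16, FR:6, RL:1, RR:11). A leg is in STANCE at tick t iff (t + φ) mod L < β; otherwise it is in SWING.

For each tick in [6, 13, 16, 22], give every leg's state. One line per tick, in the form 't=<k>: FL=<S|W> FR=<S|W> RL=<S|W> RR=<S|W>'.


t=6: FL=S FR=W RL=W RR=W
t=13: FL=W FR=W RL=W RR=S
t=16: FL=W FR=S RL=W RR=W
t=22: FL=W FR=W RL=S RR=W

t=6: phase=(2,12,7,17) vs β=7 → FL=S FR=W RL=W RR=W
t=13: phase=(9,19,14,4) vs β=7 → FL=W FR=W RL=W RR=S
t=16: phase=(12,2,17,7) vs β=7 → FL=W FR=S RL=W RR=W
t=22: phase=(18,8,3,13) vs β=7 → FL=W FR=W RL=S RR=W


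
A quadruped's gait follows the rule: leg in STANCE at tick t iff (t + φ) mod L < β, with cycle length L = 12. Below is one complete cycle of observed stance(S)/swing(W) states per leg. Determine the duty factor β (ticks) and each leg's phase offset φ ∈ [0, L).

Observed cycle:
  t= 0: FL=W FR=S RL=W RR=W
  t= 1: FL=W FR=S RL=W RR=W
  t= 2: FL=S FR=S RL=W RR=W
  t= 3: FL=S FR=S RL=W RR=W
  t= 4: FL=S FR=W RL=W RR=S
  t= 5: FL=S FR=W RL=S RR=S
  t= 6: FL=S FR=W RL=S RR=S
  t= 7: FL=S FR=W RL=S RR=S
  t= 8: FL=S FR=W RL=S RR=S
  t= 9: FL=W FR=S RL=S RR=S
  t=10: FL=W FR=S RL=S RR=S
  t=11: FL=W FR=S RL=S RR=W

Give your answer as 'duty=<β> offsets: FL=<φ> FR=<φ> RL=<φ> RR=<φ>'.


duty β = stance ticks per leg = 7
FL: stance ticks = 7; W→S at t=2 → φ=10
FR: stance ticks = 7; W→S at t=9 → φ=3
RL: stance ticks = 7; W→S at t=5 → φ=7
RR: stance ticks = 7; W→S at t=4 → φ=8

duty=7 offsets: FL=10 FR=3 RL=7 RR=8


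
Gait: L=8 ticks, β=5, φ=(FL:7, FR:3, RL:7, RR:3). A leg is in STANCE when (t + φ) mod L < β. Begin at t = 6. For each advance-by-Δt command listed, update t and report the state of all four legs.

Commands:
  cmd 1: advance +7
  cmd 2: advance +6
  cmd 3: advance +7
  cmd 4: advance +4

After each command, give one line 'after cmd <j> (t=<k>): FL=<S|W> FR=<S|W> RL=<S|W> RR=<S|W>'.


after cmd 1 (t=13): FL=S FR=S RL=S RR=S
after cmd 2 (t=19): FL=S FR=W RL=S RR=W
after cmd 3 (t=26): FL=S FR=W RL=S RR=W
after cmd 4 (t=30): FL=W FR=S RL=W RR=S

start t=6: FL=W FR=S RL=W RR=S
cmd 1: advance +7 → t=13, phase=(4,0,4,0) → FL=S FR=S RL=S RR=S
cmd 2: advance +6 → t=19, phase=(2,6,2,6) → FL=S FR=W RL=S RR=W
cmd 3: advance +7 → t=26, phase=(1,5,1,5) → FL=S FR=W RL=S RR=W
cmd 4: advance +4 → t=30, phase=(5,1,5,1) → FL=W FR=S RL=W RR=S


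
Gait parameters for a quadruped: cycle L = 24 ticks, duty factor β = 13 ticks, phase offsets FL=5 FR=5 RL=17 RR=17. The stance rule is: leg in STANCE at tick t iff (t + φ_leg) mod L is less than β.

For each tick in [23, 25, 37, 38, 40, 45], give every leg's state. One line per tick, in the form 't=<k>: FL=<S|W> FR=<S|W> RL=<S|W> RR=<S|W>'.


t=23: FL=S FR=S RL=W RR=W
t=25: FL=S FR=S RL=W RR=W
t=37: FL=W FR=W RL=S RR=S
t=38: FL=W FR=W RL=S RR=S
t=40: FL=W FR=W RL=S RR=S
t=45: FL=S FR=S RL=W RR=W

t=23: phase=(4,4,16,16) vs β=13 → FL=S FR=S RL=W RR=W
t=25: phase=(6,6,18,18) vs β=13 → FL=S FR=S RL=W RR=W
t=37: phase=(18,18,6,6) vs β=13 → FL=W FR=W RL=S RR=S
t=38: phase=(19,19,7,7) vs β=13 → FL=W FR=W RL=S RR=S
t=40: phase=(21,21,9,9) vs β=13 → FL=W FR=W RL=S RR=S
t=45: phase=(2,2,14,14) vs β=13 → FL=S FR=S RL=W RR=W


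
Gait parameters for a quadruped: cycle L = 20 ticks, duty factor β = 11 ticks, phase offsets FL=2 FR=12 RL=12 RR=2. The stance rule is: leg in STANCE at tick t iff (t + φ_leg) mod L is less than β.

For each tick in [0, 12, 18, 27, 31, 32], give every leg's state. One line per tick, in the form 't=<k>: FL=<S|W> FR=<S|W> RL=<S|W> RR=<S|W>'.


t=0: FL=S FR=W RL=W RR=S
t=12: FL=W FR=S RL=S RR=W
t=18: FL=S FR=S RL=S RR=S
t=27: FL=S FR=W RL=W RR=S
t=31: FL=W FR=S RL=S RR=W
t=32: FL=W FR=S RL=S RR=W

t=0: phase=(2,12,12,2) vs β=11 → FL=S FR=W RL=W RR=S
t=12: phase=(14,4,4,14) vs β=11 → FL=W FR=S RL=S RR=W
t=18: phase=(0,10,10,0) vs β=11 → FL=S FR=S RL=S RR=S
t=27: phase=(9,19,19,9) vs β=11 → FL=S FR=W RL=W RR=S
t=31: phase=(13,3,3,13) vs β=11 → FL=W FR=S RL=S RR=W
t=32: phase=(14,4,4,14) vs β=11 → FL=W FR=S RL=S RR=W


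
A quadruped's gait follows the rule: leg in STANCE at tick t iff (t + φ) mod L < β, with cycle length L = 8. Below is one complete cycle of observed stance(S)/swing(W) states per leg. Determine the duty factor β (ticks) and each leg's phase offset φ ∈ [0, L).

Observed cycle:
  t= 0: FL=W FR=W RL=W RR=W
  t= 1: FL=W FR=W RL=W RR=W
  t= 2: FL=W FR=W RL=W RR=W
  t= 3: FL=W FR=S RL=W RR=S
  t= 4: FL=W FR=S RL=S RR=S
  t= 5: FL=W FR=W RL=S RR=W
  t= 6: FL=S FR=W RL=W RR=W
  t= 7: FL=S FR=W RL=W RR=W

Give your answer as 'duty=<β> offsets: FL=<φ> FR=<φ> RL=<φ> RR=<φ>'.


duty=2 offsets: FL=2 FR=5 RL=4 RR=5

duty β = stance ticks per leg = 2
FL: stance ticks = 2; W→S at t=6 → φ=2
FR: stance ticks = 2; W→S at t=3 → φ=5
RL: stance ticks = 2; W→S at t=4 → φ=4
RR: stance ticks = 2; W→S at t=3 → φ=5


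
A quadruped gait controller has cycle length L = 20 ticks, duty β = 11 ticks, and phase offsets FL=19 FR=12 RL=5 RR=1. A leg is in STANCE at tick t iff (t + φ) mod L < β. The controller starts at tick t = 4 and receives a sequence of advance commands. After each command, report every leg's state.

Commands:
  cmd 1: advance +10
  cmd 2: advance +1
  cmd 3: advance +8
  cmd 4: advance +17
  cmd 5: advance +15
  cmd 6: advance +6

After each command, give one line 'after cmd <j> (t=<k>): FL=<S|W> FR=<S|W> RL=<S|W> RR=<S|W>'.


after cmd 1 (t=14): FL=W FR=S RL=W RR=W
after cmd 2 (t=15): FL=W FR=S RL=S RR=W
after cmd 3 (t=23): FL=S FR=W RL=S RR=S
after cmd 4 (t=40): FL=W FR=W RL=S RR=S
after cmd 5 (t=55): FL=W FR=S RL=S RR=W
after cmd 6 (t=61): FL=S FR=W RL=S RR=S

start t=4: FL=S FR=W RL=S RR=S
cmd 1: advance +10 → t=14, phase=(13,6,19,15) → FL=W FR=S RL=W RR=W
cmd 2: advance +1 → t=15, phase=(14,7,0,16) → FL=W FR=S RL=S RR=W
cmd 3: advance +8 → t=23, phase=(2,15,8,4) → FL=S FR=W RL=S RR=S
cmd 4: advance +17 → t=40, phase=(19,12,5,1) → FL=W FR=W RL=S RR=S
cmd 5: advance +15 → t=55, phase=(14,7,0,16) → FL=W FR=S RL=S RR=W
cmd 6: advance +6 → t=61, phase=(0,13,6,2) → FL=S FR=W RL=S RR=S


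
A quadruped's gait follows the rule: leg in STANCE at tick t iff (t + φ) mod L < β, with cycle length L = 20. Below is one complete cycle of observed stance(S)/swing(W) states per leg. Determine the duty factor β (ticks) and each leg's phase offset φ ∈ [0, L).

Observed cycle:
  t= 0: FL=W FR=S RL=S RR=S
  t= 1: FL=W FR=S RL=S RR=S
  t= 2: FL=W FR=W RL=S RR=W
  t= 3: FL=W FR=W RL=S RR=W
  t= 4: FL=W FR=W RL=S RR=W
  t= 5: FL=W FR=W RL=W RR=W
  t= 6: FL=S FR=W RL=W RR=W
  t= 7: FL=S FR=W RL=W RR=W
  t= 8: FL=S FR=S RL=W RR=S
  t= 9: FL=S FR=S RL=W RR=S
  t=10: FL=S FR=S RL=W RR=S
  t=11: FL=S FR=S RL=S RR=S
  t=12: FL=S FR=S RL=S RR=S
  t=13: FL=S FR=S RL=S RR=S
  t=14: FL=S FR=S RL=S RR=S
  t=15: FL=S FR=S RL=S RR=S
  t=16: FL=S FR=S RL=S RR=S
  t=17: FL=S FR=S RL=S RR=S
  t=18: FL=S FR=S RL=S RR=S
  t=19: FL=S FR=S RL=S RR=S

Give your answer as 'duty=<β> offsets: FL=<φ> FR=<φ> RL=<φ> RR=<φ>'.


duty β = stance ticks per leg = 14
FL: stance ticks = 14; W→S at t=6 → φ=14
FR: stance ticks = 14; W→S at t=8 → φ=12
RL: stance ticks = 14; W→S at t=11 → φ=9
RR: stance ticks = 14; W→S at t=8 → φ=12

duty=14 offsets: FL=14 FR=12 RL=9 RR=12


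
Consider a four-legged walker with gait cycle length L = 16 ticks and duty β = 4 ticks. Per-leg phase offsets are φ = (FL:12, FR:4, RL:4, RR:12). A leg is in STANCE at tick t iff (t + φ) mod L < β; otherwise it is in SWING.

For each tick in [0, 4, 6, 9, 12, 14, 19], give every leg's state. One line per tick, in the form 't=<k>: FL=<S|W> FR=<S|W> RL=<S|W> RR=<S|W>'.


t=0: FL=W FR=W RL=W RR=W
t=4: FL=S FR=W RL=W RR=S
t=6: FL=S FR=W RL=W RR=S
t=9: FL=W FR=W RL=W RR=W
t=12: FL=W FR=S RL=S RR=W
t=14: FL=W FR=S RL=S RR=W
t=19: FL=W FR=W RL=W RR=W

t=0: phase=(12,4,4,12) vs β=4 → FL=W FR=W RL=W RR=W
t=4: phase=(0,8,8,0) vs β=4 → FL=S FR=W RL=W RR=S
t=6: phase=(2,10,10,2) vs β=4 → FL=S FR=W RL=W RR=S
t=9: phase=(5,13,13,5) vs β=4 → FL=W FR=W RL=W RR=W
t=12: phase=(8,0,0,8) vs β=4 → FL=W FR=S RL=S RR=W
t=14: phase=(10,2,2,10) vs β=4 → FL=W FR=S RL=S RR=W
t=19: phase=(15,7,7,15) vs β=4 → FL=W FR=W RL=W RR=W


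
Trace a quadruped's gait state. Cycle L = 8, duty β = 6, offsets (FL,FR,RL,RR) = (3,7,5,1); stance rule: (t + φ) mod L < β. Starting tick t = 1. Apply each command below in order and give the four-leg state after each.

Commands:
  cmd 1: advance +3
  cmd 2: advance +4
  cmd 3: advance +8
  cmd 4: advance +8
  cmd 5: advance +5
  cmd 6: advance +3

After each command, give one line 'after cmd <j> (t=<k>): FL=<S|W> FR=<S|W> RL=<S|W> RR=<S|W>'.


start t=1: FL=S FR=S RL=W RR=S
cmd 1: advance +3 → t=4, phase=(7,3,1,5) → FL=W FR=S RL=S RR=S
cmd 2: advance +4 → t=8, phase=(3,7,5,1) → FL=S FR=W RL=S RR=S
cmd 3: advance +8 → t=16, phase=(3,7,5,1) → FL=S FR=W RL=S RR=S
cmd 4: advance +8 → t=24, phase=(3,7,5,1) → FL=S FR=W RL=S RR=S
cmd 5: advance +5 → t=29, phase=(0,4,2,6) → FL=S FR=S RL=S RR=W
cmd 6: advance +3 → t=32, phase=(3,7,5,1) → FL=S FR=W RL=S RR=S

after cmd 1 (t=4): FL=W FR=S RL=S RR=S
after cmd 2 (t=8): FL=S FR=W RL=S RR=S
after cmd 3 (t=16): FL=S FR=W RL=S RR=S
after cmd 4 (t=24): FL=S FR=W RL=S RR=S
after cmd 5 (t=29): FL=S FR=S RL=S RR=W
after cmd 6 (t=32): FL=S FR=W RL=S RR=S


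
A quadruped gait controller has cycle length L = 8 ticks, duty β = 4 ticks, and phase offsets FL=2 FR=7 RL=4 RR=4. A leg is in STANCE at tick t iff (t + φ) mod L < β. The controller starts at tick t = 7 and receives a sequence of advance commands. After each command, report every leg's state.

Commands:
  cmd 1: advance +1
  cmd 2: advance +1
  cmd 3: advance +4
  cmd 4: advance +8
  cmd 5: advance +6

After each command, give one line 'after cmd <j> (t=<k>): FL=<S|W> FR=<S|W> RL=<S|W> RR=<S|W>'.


start t=7: FL=S FR=W RL=S RR=S
cmd 1: advance +1 → t=8, phase=(2,7,4,4) → FL=S FR=W RL=W RR=W
cmd 2: advance +1 → t=9, phase=(3,0,5,5) → FL=S FR=S RL=W RR=W
cmd 3: advance +4 → t=13, phase=(7,4,1,1) → FL=W FR=W RL=S RR=S
cmd 4: advance +8 → t=21, phase=(7,4,1,1) → FL=W FR=W RL=S RR=S
cmd 5: advance +6 → t=27, phase=(5,2,7,7) → FL=W FR=S RL=W RR=W

after cmd 1 (t=8): FL=S FR=W RL=W RR=W
after cmd 2 (t=9): FL=S FR=S RL=W RR=W
after cmd 3 (t=13): FL=W FR=W RL=S RR=S
after cmd 4 (t=21): FL=W FR=W RL=S RR=S
after cmd 5 (t=27): FL=W FR=S RL=W RR=W


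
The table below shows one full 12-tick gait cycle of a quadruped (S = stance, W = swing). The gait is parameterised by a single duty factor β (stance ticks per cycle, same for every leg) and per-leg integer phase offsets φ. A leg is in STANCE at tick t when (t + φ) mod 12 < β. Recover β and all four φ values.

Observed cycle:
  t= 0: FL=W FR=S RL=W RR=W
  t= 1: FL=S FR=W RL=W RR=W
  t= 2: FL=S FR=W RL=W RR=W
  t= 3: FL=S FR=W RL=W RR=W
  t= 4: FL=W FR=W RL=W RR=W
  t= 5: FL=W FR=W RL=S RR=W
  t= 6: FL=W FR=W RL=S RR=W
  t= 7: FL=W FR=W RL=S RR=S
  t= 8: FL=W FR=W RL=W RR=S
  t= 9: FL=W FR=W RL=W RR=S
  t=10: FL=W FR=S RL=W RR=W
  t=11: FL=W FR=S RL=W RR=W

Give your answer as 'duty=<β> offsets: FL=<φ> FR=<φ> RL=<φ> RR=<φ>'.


duty=3 offsets: FL=11 FR=2 RL=7 RR=5

duty β = stance ticks per leg = 3
FL: stance ticks = 3; W→S at t=1 → φ=11
FR: stance ticks = 3; W→S at t=10 → φ=2
RL: stance ticks = 3; W→S at t=5 → φ=7
RR: stance ticks = 3; W→S at t=7 → φ=5


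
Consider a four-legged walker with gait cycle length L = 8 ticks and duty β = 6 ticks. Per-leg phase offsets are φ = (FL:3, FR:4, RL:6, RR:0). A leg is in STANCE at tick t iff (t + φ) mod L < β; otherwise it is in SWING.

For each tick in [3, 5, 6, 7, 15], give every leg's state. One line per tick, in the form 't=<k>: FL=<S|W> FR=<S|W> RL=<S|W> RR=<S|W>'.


t=3: phase=(6,7,1,3) vs β=6 → FL=W FR=W RL=S RR=S
t=5: phase=(0,1,3,5) vs β=6 → FL=S FR=S RL=S RR=S
t=6: phase=(1,2,4,6) vs β=6 → FL=S FR=S RL=S RR=W
t=7: phase=(2,3,5,7) vs β=6 → FL=S FR=S RL=S RR=W
t=15: phase=(2,3,5,7) vs β=6 → FL=S FR=S RL=S RR=W

t=3: FL=W FR=W RL=S RR=S
t=5: FL=S FR=S RL=S RR=S
t=6: FL=S FR=S RL=S RR=W
t=7: FL=S FR=S RL=S RR=W
t=15: FL=S FR=S RL=S RR=W


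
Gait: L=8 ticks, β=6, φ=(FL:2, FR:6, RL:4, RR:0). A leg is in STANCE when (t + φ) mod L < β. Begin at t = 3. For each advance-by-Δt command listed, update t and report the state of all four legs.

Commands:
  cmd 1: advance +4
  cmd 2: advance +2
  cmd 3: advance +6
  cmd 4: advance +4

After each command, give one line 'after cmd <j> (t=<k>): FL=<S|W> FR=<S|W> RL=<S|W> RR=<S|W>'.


after cmd 1 (t=7): FL=S FR=S RL=S RR=W
after cmd 2 (t=9): FL=S FR=W RL=S RR=S
after cmd 3 (t=15): FL=S FR=S RL=S RR=W
after cmd 4 (t=19): FL=S FR=S RL=W RR=S

start t=3: FL=S FR=S RL=W RR=S
cmd 1: advance +4 → t=7, phase=(1,5,3,7) → FL=S FR=S RL=S RR=W
cmd 2: advance +2 → t=9, phase=(3,7,5,1) → FL=S FR=W RL=S RR=S
cmd 3: advance +6 → t=15, phase=(1,5,3,7) → FL=S FR=S RL=S RR=W
cmd 4: advance +4 → t=19, phase=(5,1,7,3) → FL=S FR=S RL=W RR=S


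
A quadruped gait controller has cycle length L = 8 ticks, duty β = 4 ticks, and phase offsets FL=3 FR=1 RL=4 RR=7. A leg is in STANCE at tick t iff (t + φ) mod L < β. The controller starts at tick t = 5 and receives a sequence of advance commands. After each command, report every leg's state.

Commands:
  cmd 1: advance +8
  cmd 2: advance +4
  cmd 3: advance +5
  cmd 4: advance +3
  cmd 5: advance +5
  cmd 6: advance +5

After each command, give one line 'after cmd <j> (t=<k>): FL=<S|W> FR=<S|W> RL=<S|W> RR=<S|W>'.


after cmd 1 (t=13): FL=S FR=W RL=S RR=W
after cmd 2 (t=17): FL=W FR=S RL=W RR=S
after cmd 3 (t=22): FL=S FR=W RL=S RR=W
after cmd 4 (t=25): FL=W FR=S RL=W RR=S
after cmd 5 (t=30): FL=S FR=W RL=S RR=W
after cmd 6 (t=35): FL=W FR=W RL=W RR=S

start t=5: FL=S FR=W RL=S RR=W
cmd 1: advance +8 → t=13, phase=(0,6,1,4) → FL=S FR=W RL=S RR=W
cmd 2: advance +4 → t=17, phase=(4,2,5,0) → FL=W FR=S RL=W RR=S
cmd 3: advance +5 → t=22, phase=(1,7,2,5) → FL=S FR=W RL=S RR=W
cmd 4: advance +3 → t=25, phase=(4,2,5,0) → FL=W FR=S RL=W RR=S
cmd 5: advance +5 → t=30, phase=(1,7,2,5) → FL=S FR=W RL=S RR=W
cmd 6: advance +5 → t=35, phase=(6,4,7,2) → FL=W FR=W RL=W RR=S


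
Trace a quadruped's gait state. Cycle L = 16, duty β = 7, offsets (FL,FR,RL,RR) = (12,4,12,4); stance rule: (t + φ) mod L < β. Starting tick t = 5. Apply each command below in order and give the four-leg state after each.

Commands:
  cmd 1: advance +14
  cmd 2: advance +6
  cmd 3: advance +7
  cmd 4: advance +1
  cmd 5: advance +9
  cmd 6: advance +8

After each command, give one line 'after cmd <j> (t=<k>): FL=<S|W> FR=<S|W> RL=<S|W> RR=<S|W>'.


after cmd 1 (t=19): FL=W FR=W RL=W RR=W
after cmd 2 (t=25): FL=S FR=W RL=S RR=W
after cmd 3 (t=32): FL=W FR=S RL=W RR=S
after cmd 4 (t=33): FL=W FR=S RL=W RR=S
after cmd 5 (t=42): FL=S FR=W RL=S RR=W
after cmd 6 (t=50): FL=W FR=S RL=W RR=S

start t=5: FL=S FR=W RL=S RR=W
cmd 1: advance +14 → t=19, phase=(15,7,15,7) → FL=W FR=W RL=W RR=W
cmd 2: advance +6 → t=25, phase=(5,13,5,13) → FL=S FR=W RL=S RR=W
cmd 3: advance +7 → t=32, phase=(12,4,12,4) → FL=W FR=S RL=W RR=S
cmd 4: advance +1 → t=33, phase=(13,5,13,5) → FL=W FR=S RL=W RR=S
cmd 5: advance +9 → t=42, phase=(6,14,6,14) → FL=S FR=W RL=S RR=W
cmd 6: advance +8 → t=50, phase=(14,6,14,6) → FL=W FR=S RL=W RR=S


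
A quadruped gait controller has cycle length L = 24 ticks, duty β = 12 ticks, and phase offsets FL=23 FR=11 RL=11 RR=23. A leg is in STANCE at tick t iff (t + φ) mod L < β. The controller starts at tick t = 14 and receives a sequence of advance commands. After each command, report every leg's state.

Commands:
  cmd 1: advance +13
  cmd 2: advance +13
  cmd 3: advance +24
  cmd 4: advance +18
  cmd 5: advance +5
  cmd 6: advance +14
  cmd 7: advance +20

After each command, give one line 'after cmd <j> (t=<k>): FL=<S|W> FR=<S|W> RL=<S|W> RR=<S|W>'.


start t=14: FL=W FR=S RL=S RR=W
cmd 1: advance +13 → t=27, phase=(2,14,14,2) → FL=S FR=W RL=W RR=S
cmd 2: advance +13 → t=40, phase=(15,3,3,15) → FL=W FR=S RL=S RR=W
cmd 3: advance +24 → t=64, phase=(15,3,3,15) → FL=W FR=S RL=S RR=W
cmd 4: advance +18 → t=82, phase=(9,21,21,9) → FL=S FR=W RL=W RR=S
cmd 5: advance +5 → t=87, phase=(14,2,2,14) → FL=W FR=S RL=S RR=W
cmd 6: advance +14 → t=101, phase=(4,16,16,4) → FL=S FR=W RL=W RR=S
cmd 7: advance +20 → t=121, phase=(0,12,12,0) → FL=S FR=W RL=W RR=S

after cmd 1 (t=27): FL=S FR=W RL=W RR=S
after cmd 2 (t=40): FL=W FR=S RL=S RR=W
after cmd 3 (t=64): FL=W FR=S RL=S RR=W
after cmd 4 (t=82): FL=S FR=W RL=W RR=S
after cmd 5 (t=87): FL=W FR=S RL=S RR=W
after cmd 6 (t=101): FL=S FR=W RL=W RR=S
after cmd 7 (t=121): FL=S FR=W RL=W RR=S


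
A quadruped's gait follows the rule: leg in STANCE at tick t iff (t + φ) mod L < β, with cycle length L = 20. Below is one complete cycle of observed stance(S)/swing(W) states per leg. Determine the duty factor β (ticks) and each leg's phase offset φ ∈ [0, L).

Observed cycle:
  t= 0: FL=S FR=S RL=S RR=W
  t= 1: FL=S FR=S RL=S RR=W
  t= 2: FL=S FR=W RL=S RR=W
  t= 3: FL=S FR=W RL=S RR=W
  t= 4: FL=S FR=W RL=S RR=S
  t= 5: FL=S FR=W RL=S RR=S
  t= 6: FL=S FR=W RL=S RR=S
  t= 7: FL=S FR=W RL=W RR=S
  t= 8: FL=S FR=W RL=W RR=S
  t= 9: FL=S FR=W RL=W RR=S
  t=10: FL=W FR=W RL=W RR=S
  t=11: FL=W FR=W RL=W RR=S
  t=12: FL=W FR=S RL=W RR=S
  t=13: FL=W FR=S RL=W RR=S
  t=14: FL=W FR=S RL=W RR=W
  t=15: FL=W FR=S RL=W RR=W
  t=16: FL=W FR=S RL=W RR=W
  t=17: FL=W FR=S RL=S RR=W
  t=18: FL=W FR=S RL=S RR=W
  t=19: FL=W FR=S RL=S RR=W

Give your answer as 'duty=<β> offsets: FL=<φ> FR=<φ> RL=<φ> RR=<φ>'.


duty β = stance ticks per leg = 10
FL: stance ticks = 10; W→S at t=0 → φ=0
FR: stance ticks = 10; W→S at t=12 → φ=8
RL: stance ticks = 10; W→S at t=17 → φ=3
RR: stance ticks = 10; W→S at t=4 → φ=16

duty=10 offsets: FL=0 FR=8 RL=3 RR=16


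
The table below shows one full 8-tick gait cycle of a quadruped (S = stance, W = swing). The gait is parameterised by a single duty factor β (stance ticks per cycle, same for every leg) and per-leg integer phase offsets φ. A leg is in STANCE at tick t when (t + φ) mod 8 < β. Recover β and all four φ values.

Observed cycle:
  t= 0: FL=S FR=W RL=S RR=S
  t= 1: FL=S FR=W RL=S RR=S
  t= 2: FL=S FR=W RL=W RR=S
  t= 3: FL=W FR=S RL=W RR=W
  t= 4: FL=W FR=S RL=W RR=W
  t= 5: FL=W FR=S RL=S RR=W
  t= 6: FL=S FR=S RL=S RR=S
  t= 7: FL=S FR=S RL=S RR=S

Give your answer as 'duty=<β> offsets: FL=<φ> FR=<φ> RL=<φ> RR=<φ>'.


duty β = stance ticks per leg = 5
FL: stance ticks = 5; W→S at t=6 → φ=2
FR: stance ticks = 5; W→S at t=3 → φ=5
RL: stance ticks = 5; W→S at t=5 → φ=3
RR: stance ticks = 5; W→S at t=6 → φ=2

duty=5 offsets: FL=2 FR=5 RL=3 RR=2


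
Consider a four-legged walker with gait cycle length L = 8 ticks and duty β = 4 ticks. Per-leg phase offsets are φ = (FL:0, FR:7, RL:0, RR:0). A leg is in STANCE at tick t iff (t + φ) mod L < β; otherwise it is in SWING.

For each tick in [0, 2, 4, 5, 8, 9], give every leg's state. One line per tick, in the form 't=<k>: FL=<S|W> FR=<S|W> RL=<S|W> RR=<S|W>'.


t=0: FL=S FR=W RL=S RR=S
t=2: FL=S FR=S RL=S RR=S
t=4: FL=W FR=S RL=W RR=W
t=5: FL=W FR=W RL=W RR=W
t=8: FL=S FR=W RL=S RR=S
t=9: FL=S FR=S RL=S RR=S

t=0: phase=(0,7,0,0) vs β=4 → FL=S FR=W RL=S RR=S
t=2: phase=(2,1,2,2) vs β=4 → FL=S FR=S RL=S RR=S
t=4: phase=(4,3,4,4) vs β=4 → FL=W FR=S RL=W RR=W
t=5: phase=(5,4,5,5) vs β=4 → FL=W FR=W RL=W RR=W
t=8: phase=(0,7,0,0) vs β=4 → FL=S FR=W RL=S RR=S
t=9: phase=(1,0,1,1) vs β=4 → FL=S FR=S RL=S RR=S
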